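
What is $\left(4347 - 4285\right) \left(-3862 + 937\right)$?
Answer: $-181350$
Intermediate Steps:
$\left(4347 - 4285\right) \left(-3862 + 937\right) = 62 \left(-2925\right) = -181350$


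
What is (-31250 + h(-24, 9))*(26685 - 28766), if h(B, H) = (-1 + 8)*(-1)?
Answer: 65045817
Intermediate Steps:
h(B, H) = -7 (h(B, H) = 7*(-1) = -7)
(-31250 + h(-24, 9))*(26685 - 28766) = (-31250 - 7)*(26685 - 28766) = -31257*(-2081) = 65045817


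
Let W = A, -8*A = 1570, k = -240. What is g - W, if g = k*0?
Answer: 785/4 ≈ 196.25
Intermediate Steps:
A = -785/4 (A = -⅛*1570 = -785/4 ≈ -196.25)
W = -785/4 ≈ -196.25
g = 0 (g = -240*0 = 0)
g - W = 0 - 1*(-785/4) = 0 + 785/4 = 785/4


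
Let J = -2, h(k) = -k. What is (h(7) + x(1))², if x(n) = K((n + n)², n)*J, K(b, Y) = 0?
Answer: 49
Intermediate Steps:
x(n) = 0 (x(n) = 0*(-2) = 0)
(h(7) + x(1))² = (-1*7 + 0)² = (-7 + 0)² = (-7)² = 49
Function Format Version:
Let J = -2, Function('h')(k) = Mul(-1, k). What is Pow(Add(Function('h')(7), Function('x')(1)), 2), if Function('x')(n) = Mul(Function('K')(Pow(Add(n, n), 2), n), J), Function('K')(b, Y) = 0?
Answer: 49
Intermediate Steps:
Function('x')(n) = 0 (Function('x')(n) = Mul(0, -2) = 0)
Pow(Add(Function('h')(7), Function('x')(1)), 2) = Pow(Add(Mul(-1, 7), 0), 2) = Pow(Add(-7, 0), 2) = Pow(-7, 2) = 49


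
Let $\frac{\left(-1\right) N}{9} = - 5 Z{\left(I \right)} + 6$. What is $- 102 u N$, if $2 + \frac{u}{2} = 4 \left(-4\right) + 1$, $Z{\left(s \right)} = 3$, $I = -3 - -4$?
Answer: $280908$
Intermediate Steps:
$I = 1$ ($I = -3 + 4 = 1$)
$N = 81$ ($N = - 9 \left(\left(-5\right) 3 + 6\right) = - 9 \left(-15 + 6\right) = \left(-9\right) \left(-9\right) = 81$)
$u = -34$ ($u = -4 + 2 \left(4 \left(-4\right) + 1\right) = -4 + 2 \left(-16 + 1\right) = -4 + 2 \left(-15\right) = -4 - 30 = -34$)
$- 102 u N = - 102 \left(\left(-34\right) 81\right) = \left(-102\right) \left(-2754\right) = 280908$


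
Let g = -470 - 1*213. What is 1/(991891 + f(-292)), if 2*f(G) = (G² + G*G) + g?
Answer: 2/2153627 ≈ 9.2867e-7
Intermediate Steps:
g = -683 (g = -470 - 213 = -683)
f(G) = -683/2 + G² (f(G) = ((G² + G*G) - 683)/2 = ((G² + G²) - 683)/2 = (2*G² - 683)/2 = (-683 + 2*G²)/2 = -683/2 + G²)
1/(991891 + f(-292)) = 1/(991891 + (-683/2 + (-292)²)) = 1/(991891 + (-683/2 + 85264)) = 1/(991891 + 169845/2) = 1/(2153627/2) = 2/2153627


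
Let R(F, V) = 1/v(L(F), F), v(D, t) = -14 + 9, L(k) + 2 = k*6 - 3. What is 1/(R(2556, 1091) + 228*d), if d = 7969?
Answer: 5/9084659 ≈ 5.5038e-7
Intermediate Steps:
L(k) = -5 + 6*k (L(k) = -2 + (k*6 - 3) = -2 + (6*k - 3) = -2 + (-3 + 6*k) = -5 + 6*k)
v(D, t) = -5
R(F, V) = -⅕ (R(F, V) = 1/(-5) = -⅕)
1/(R(2556, 1091) + 228*d) = 1/(-⅕ + 228*7969) = 1/(-⅕ + 1816932) = 1/(9084659/5) = 5/9084659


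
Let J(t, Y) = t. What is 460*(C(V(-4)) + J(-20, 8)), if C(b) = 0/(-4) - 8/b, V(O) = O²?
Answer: -9430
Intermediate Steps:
C(b) = -8/b (C(b) = 0*(-¼) - 8/b = 0 - 8/b = -8/b)
460*(C(V(-4)) + J(-20, 8)) = 460*(-8/((-4)²) - 20) = 460*(-8/16 - 20) = 460*(-8*1/16 - 20) = 460*(-½ - 20) = 460*(-41/2) = -9430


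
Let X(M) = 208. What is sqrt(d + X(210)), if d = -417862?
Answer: 3*I*sqrt(46406) ≈ 646.26*I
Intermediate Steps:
sqrt(d + X(210)) = sqrt(-417862 + 208) = sqrt(-417654) = 3*I*sqrt(46406)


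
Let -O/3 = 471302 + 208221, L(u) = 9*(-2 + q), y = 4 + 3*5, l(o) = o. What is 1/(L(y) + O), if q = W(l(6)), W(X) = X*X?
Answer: -1/2038263 ≈ -4.9061e-7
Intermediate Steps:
W(X) = X²
y = 19 (y = 4 + 15 = 19)
q = 36 (q = 6² = 36)
L(u) = 306 (L(u) = 9*(-2 + 36) = 9*34 = 306)
O = -2038569 (O = -3*(471302 + 208221) = -3*679523 = -2038569)
1/(L(y) + O) = 1/(306 - 2038569) = 1/(-2038263) = -1/2038263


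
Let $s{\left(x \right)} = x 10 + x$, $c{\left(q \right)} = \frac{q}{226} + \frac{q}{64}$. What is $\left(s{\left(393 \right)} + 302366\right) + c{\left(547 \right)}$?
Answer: $\frac{2218054163}{7232} \approx 3.067 \cdot 10^{5}$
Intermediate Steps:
$c{\left(q \right)} = \frac{145 q}{7232}$ ($c{\left(q \right)} = q \frac{1}{226} + q \frac{1}{64} = \frac{q}{226} + \frac{q}{64} = \frac{145 q}{7232}$)
$s{\left(x \right)} = 11 x$ ($s{\left(x \right)} = 10 x + x = 11 x$)
$\left(s{\left(393 \right)} + 302366\right) + c{\left(547 \right)} = \left(11 \cdot 393 + 302366\right) + \frac{145}{7232} \cdot 547 = \left(4323 + 302366\right) + \frac{79315}{7232} = 306689 + \frac{79315}{7232} = \frac{2218054163}{7232}$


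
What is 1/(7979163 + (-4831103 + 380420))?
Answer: 1/3528480 ≈ 2.8341e-7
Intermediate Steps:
1/(7979163 + (-4831103 + 380420)) = 1/(7979163 - 4450683) = 1/3528480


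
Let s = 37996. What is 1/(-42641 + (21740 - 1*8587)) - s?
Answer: -1120426049/29488 ≈ -37996.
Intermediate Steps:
1/(-42641 + (21740 - 1*8587)) - s = 1/(-42641 + (21740 - 1*8587)) - 1*37996 = 1/(-42641 + (21740 - 8587)) - 37996 = 1/(-42641 + 13153) - 37996 = 1/(-29488) - 37996 = -1/29488 - 37996 = -1120426049/29488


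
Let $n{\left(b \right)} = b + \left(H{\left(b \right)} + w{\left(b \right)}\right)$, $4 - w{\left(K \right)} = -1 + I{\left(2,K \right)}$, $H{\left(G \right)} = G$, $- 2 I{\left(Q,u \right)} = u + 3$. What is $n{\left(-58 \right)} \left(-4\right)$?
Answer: $554$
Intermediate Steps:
$I{\left(Q,u \right)} = - \frac{3}{2} - \frac{u}{2}$ ($I{\left(Q,u \right)} = - \frac{u + 3}{2} = - \frac{3 + u}{2} = - \frac{3}{2} - \frac{u}{2}$)
$w{\left(K \right)} = \frac{13}{2} + \frac{K}{2}$ ($w{\left(K \right)} = 4 - \left(-1 - \left(\frac{3}{2} + \frac{K}{2}\right)\right) = 4 - \left(- \frac{5}{2} - \frac{K}{2}\right) = 4 + \left(\frac{5}{2} + \frac{K}{2}\right) = \frac{13}{2} + \frac{K}{2}$)
$n{\left(b \right)} = \frac{13}{2} + \frac{5 b}{2}$ ($n{\left(b \right)} = b + \left(b + \left(\frac{13}{2} + \frac{b}{2}\right)\right) = b + \left(\frac{13}{2} + \frac{3 b}{2}\right) = \frac{13}{2} + \frac{5 b}{2}$)
$n{\left(-58 \right)} \left(-4\right) = \left(\frac{13}{2} + \frac{5}{2} \left(-58\right)\right) \left(-4\right) = \left(\frac{13}{2} - 145\right) \left(-4\right) = \left(- \frac{277}{2}\right) \left(-4\right) = 554$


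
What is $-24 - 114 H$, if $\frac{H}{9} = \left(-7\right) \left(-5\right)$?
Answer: $-35934$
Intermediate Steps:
$H = 315$ ($H = 9 \left(\left(-7\right) \left(-5\right)\right) = 9 \cdot 35 = 315$)
$-24 - 114 H = -24 - 35910 = -35934$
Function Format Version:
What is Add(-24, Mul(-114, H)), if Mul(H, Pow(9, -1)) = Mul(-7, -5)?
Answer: -35934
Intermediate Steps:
H = 315 (H = Mul(9, Mul(-7, -5)) = Mul(9, 35) = 315)
Add(-24, Mul(-114, H)) = Add(-24, Mul(-114, 315)) = Add(-24, -35910) = -35934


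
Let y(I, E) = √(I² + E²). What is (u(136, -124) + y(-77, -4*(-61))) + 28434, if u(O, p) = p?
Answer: 28310 + √65465 ≈ 28566.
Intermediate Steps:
y(I, E) = √(E² + I²)
(u(136, -124) + y(-77, -4*(-61))) + 28434 = (-124 + √((-4*(-61))² + (-77)²)) + 28434 = (-124 + √(244² + 5929)) + 28434 = (-124 + √(59536 + 5929)) + 28434 = (-124 + √65465) + 28434 = 28310 + √65465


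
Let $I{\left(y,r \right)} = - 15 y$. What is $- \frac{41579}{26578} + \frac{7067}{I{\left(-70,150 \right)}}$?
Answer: $\frac{36042194}{6976725} \approx 5.1661$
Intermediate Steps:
$- \frac{41579}{26578} + \frac{7067}{I{\left(-70,150 \right)}} = - \frac{41579}{26578} + \frac{7067}{\left(-15\right) \left(-70\right)} = \left(-41579\right) \frac{1}{26578} + \frac{7067}{1050} = - \frac{41579}{26578} + 7067 \cdot \frac{1}{1050} = - \frac{41579}{26578} + \frac{7067}{1050} = \frac{36042194}{6976725}$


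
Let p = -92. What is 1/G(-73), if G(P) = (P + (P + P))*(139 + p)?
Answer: -1/10293 ≈ -9.7153e-5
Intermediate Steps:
G(P) = 141*P (G(P) = (P + (P + P))*(139 - 92) = (P + 2*P)*47 = (3*P)*47 = 141*P)
1/G(-73) = 1/(141*(-73)) = 1/(-10293) = -1/10293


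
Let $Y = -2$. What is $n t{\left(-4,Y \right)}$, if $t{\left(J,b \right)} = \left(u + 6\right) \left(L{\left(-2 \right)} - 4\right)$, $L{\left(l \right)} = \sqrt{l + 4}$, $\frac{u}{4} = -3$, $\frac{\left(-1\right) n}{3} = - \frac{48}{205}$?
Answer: $\frac{3456}{205} - \frac{864 \sqrt{2}}{205} \approx 10.898$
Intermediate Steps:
$n = \frac{144}{205}$ ($n = - 3 \left(- \frac{48}{205}\right) = - 3 \left(\left(-48\right) \frac{1}{205}\right) = \left(-3\right) \left(- \frac{48}{205}\right) = \frac{144}{205} \approx 0.70244$)
$u = -12$ ($u = 4 \left(-3\right) = -12$)
$L{\left(l \right)} = \sqrt{4 + l}$
$t{\left(J,b \right)} = 24 - 6 \sqrt{2}$ ($t{\left(J,b \right)} = \left(-12 + 6\right) \left(\sqrt{4 - 2} - 4\right) = - 6 \left(\sqrt{2} - 4\right) = - 6 \left(-4 + \sqrt{2}\right) = 24 - 6 \sqrt{2}$)
$n t{\left(-4,Y \right)} = \frac{144 \left(24 - 6 \sqrt{2}\right)}{205} = \frac{3456}{205} - \frac{864 \sqrt{2}}{205}$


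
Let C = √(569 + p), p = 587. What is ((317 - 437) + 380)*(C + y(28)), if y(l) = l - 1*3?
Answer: 15340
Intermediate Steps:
y(l) = -3 + l (y(l) = l - 3 = -3 + l)
C = 34 (C = √(569 + 587) = √1156 = 34)
((317 - 437) + 380)*(C + y(28)) = ((317 - 437) + 380)*(34 + (-3 + 28)) = (-120 + 380)*(34 + 25) = 260*59 = 15340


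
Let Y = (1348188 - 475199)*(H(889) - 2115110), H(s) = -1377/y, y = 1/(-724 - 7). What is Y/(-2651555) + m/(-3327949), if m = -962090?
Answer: 3220553262988918353/8824239810695 ≈ 3.6497e+5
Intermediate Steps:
y = -1/731 (y = 1/(-731) = -1/731 ≈ -0.0013680)
H(s) = 1006587 (H(s) = -1377/(-1/731) = -1377*(-731) = 1006587)
Y = -967728385247 (Y = (1348188 - 475199)*(1006587 - 2115110) = 872989*(-1108523) = -967728385247)
Y/(-2651555) + m/(-3327949) = -967728385247/(-2651555) - 962090/(-3327949) = -967728385247*(-1/2651555) - 962090*(-1/3327949) = 967728385247/2651555 + 962090/3327949 = 3220553262988918353/8824239810695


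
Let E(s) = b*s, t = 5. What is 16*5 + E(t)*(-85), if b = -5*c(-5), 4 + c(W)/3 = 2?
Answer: -12670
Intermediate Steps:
c(W) = -6 (c(W) = -12 + 3*2 = -12 + 6 = -6)
b = 30 (b = -5*(-6) = 30)
E(s) = 30*s
16*5 + E(t)*(-85) = 16*5 + (30*5)*(-85) = 80 + 150*(-85) = 80 - 12750 = -12670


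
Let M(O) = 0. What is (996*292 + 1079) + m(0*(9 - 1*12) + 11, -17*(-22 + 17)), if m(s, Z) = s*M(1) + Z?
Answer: 291996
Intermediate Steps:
m(s, Z) = Z (m(s, Z) = s*0 + Z = 0 + Z = Z)
(996*292 + 1079) + m(0*(9 - 1*12) + 11, -17*(-22 + 17)) = (996*292 + 1079) - 17*(-22 + 17) = (290832 + 1079) - 17*(-5) = 291911 + 85 = 291996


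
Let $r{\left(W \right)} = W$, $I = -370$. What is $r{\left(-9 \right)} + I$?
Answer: $-379$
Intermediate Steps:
$r{\left(-9 \right)} + I = -9 - 370 = -379$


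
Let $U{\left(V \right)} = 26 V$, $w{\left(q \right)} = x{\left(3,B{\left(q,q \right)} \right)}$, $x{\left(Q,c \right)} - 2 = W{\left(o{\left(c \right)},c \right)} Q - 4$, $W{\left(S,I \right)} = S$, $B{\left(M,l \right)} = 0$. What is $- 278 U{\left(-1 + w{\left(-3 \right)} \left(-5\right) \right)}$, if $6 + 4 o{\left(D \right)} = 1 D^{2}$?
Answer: $-227682$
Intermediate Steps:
$o{\left(D \right)} = - \frac{3}{2} + \frac{D^{2}}{4}$ ($o{\left(D \right)} = - \frac{3}{2} + \frac{1 D^{2}}{4} = - \frac{3}{2} + \frac{D^{2}}{4}$)
$x{\left(Q,c \right)} = -2 + Q \left(- \frac{3}{2} + \frac{c^{2}}{4}\right)$ ($x{\left(Q,c \right)} = 2 + \left(\left(- \frac{3}{2} + \frac{c^{2}}{4}\right) Q - 4\right) = 2 + \left(Q \left(- \frac{3}{2} + \frac{c^{2}}{4}\right) - 4\right) = 2 + \left(-4 + Q \left(- \frac{3}{2} + \frac{c^{2}}{4}\right)\right) = -2 + Q \left(- \frac{3}{2} + \frac{c^{2}}{4}\right)$)
$w{\left(q \right)} = - \frac{13}{2}$ ($w{\left(q \right)} = -2 + \frac{1}{4} \cdot 3 \left(-6 + 0^{2}\right) = -2 + \frac{1}{4} \cdot 3 \left(-6 + 0\right) = -2 + \frac{1}{4} \cdot 3 \left(-6\right) = -2 - \frac{9}{2} = - \frac{13}{2}$)
$- 278 U{\left(-1 + w{\left(-3 \right)} \left(-5\right) \right)} = - 278 \cdot 26 \left(-1 - - \frac{65}{2}\right) = - 278 \cdot 26 \left(-1 + \frac{65}{2}\right) = - 278 \cdot 26 \cdot \frac{63}{2} = \left(-278\right) 819 = -227682$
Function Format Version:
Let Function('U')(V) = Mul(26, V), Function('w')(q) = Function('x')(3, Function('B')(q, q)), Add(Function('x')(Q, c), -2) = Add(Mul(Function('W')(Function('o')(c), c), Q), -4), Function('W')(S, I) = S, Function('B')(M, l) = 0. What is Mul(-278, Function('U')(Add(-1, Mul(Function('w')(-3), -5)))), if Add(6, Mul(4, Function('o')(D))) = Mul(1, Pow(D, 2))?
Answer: -227682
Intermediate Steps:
Function('o')(D) = Add(Rational(-3, 2), Mul(Rational(1, 4), Pow(D, 2))) (Function('o')(D) = Add(Rational(-3, 2), Mul(Rational(1, 4), Mul(1, Pow(D, 2)))) = Add(Rational(-3, 2), Mul(Rational(1, 4), Pow(D, 2))))
Function('x')(Q, c) = Add(-2, Mul(Q, Add(Rational(-3, 2), Mul(Rational(1, 4), Pow(c, 2))))) (Function('x')(Q, c) = Add(2, Add(Mul(Add(Rational(-3, 2), Mul(Rational(1, 4), Pow(c, 2))), Q), -4)) = Add(2, Add(Mul(Q, Add(Rational(-3, 2), Mul(Rational(1, 4), Pow(c, 2)))), -4)) = Add(2, Add(-4, Mul(Q, Add(Rational(-3, 2), Mul(Rational(1, 4), Pow(c, 2)))))) = Add(-2, Mul(Q, Add(Rational(-3, 2), Mul(Rational(1, 4), Pow(c, 2))))))
Function('w')(q) = Rational(-13, 2) (Function('w')(q) = Add(-2, Mul(Rational(1, 4), 3, Add(-6, Pow(0, 2)))) = Add(-2, Mul(Rational(1, 4), 3, Add(-6, 0))) = Add(-2, Mul(Rational(1, 4), 3, -6)) = Add(-2, Rational(-9, 2)) = Rational(-13, 2))
Mul(-278, Function('U')(Add(-1, Mul(Function('w')(-3), -5)))) = Mul(-278, Mul(26, Add(-1, Mul(Rational(-13, 2), -5)))) = Mul(-278, Mul(26, Add(-1, Rational(65, 2)))) = Mul(-278, Mul(26, Rational(63, 2))) = Mul(-278, 819) = -227682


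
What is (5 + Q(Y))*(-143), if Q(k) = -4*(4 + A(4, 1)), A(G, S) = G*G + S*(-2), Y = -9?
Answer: 9581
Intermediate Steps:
A(G, S) = G² - 2*S
Q(k) = -72 (Q(k) = -4*(4 + (4² - 2*1)) = -4*(4 + (16 - 2)) = -4*(4 + 14) = -4*18 = -72)
(5 + Q(Y))*(-143) = (5 - 72)*(-143) = -67*(-143) = 9581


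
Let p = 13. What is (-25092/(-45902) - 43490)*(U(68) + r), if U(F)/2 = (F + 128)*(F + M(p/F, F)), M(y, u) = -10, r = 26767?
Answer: -49410253357332/22951 ≈ -2.1529e+9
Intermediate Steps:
U(F) = 2*(-10 + F)*(128 + F) (U(F) = 2*((F + 128)*(F - 10)) = 2*((128 + F)*(-10 + F)) = 2*((-10 + F)*(128 + F)) = 2*(-10 + F)*(128 + F))
(-25092/(-45902) - 43490)*(U(68) + r) = (-25092/(-45902) - 43490)*((-2560 + 2*68**2 + 236*68) + 26767) = (-25092*(-1/45902) - 43490)*((-2560 + 2*4624 + 16048) + 26767) = (12546/22951 - 43490)*((-2560 + 9248 + 16048) + 26767) = -998126444*(22736 + 26767)/22951 = -998126444/22951*49503 = -49410253357332/22951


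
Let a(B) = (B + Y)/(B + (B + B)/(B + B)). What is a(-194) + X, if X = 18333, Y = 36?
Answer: 3538427/193 ≈ 18334.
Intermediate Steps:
a(B) = (36 + B)/(1 + B) (a(B) = (B + 36)/(B + (B + B)/(B + B)) = (36 + B)/(B + (2*B)/((2*B))) = (36 + B)/(B + (2*B)*(1/(2*B))) = (36 + B)/(B + 1) = (36 + B)/(1 + B))
a(-194) + X = (36 - 194)/(1 - 194) + 18333 = -158/(-193) + 18333 = -1/193*(-158) + 18333 = 158/193 + 18333 = 3538427/193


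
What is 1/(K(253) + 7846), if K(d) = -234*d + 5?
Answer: -1/51351 ≈ -1.9474e-5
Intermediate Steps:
K(d) = 5 - 234*d
1/(K(253) + 7846) = 1/((5 - 234*253) + 7846) = 1/((5 - 59202) + 7846) = 1/(-59197 + 7846) = 1/(-51351) = -1/51351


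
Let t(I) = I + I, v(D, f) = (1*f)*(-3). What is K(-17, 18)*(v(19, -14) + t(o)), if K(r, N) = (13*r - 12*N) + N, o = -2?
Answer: -15922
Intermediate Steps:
K(r, N) = -11*N + 13*r (K(r, N) = (-12*N + 13*r) + N = -11*N + 13*r)
v(D, f) = -3*f (v(D, f) = f*(-3) = -3*f)
t(I) = 2*I
K(-17, 18)*(v(19, -14) + t(o)) = (-11*18 + 13*(-17))*(-3*(-14) + 2*(-2)) = (-198 - 221)*(42 - 4) = -419*38 = -15922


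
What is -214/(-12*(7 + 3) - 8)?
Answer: 107/64 ≈ 1.6719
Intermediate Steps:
-214/(-12*(7 + 3) - 8) = -214/(-12*10 - 8) = -214/(-120 - 8) = -214/(-128) = -214*(-1/128) = 107/64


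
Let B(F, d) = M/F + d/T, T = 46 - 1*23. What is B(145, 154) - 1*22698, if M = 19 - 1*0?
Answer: -75675063/3335 ≈ -22691.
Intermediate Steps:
M = 19 (M = 19 + 0 = 19)
T = 23 (T = 46 - 23 = 23)
B(F, d) = 19/F + d/23
B(145, 154) - 1*22698 = (19/145 + (1/23)*154) - 1*22698 = (19*(1/145) + 154/23) - 22698 = (19/145 + 154/23) - 22698 = 22767/3335 - 22698 = -75675063/3335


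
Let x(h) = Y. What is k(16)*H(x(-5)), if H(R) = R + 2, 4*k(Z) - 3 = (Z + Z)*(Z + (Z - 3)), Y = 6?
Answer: 1862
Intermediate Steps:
x(h) = 6
k(Z) = ¾ + Z*(-3 + 2*Z)/2 (k(Z) = ¾ + ((Z + Z)*(Z + (Z - 3)))/4 = ¾ + ((2*Z)*(Z + (-3 + Z)))/4 = ¾ + ((2*Z)*(-3 + 2*Z))/4 = ¾ + (2*Z*(-3 + 2*Z))/4 = ¾ + Z*(-3 + 2*Z)/2)
H(R) = 2 + R
k(16)*H(x(-5)) = (¾ + 16² - 3/2*16)*(2 + 6) = (¾ + 256 - 24)*8 = (931/4)*8 = 1862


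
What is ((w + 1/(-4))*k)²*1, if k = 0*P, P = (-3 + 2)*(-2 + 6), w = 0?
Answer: 0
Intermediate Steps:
P = -4 (P = -1*4 = -4)
k = 0 (k = 0*(-4) = 0)
((w + 1/(-4))*k)²*1 = ((0 + 1/(-4))*0)²*1 = ((0 - ¼)*0)²*1 = (-¼*0)²*1 = 0²*1 = 0*1 = 0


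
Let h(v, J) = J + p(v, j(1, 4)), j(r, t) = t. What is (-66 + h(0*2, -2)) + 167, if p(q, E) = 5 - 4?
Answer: 100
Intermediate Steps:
p(q, E) = 1
h(v, J) = 1 + J (h(v, J) = J + 1 = 1 + J)
(-66 + h(0*2, -2)) + 167 = (-66 + (1 - 2)) + 167 = (-66 - 1) + 167 = -67 + 167 = 100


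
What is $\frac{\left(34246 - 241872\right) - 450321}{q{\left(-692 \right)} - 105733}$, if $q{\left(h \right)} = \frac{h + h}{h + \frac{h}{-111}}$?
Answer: $\frac{36187085}{5815204} \approx 6.2228$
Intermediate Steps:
$q{\left(h \right)} = \frac{111}{55}$ ($q{\left(h \right)} = \frac{2 h}{h + h \left(- \frac{1}{111}\right)} = \frac{2 h}{h - \frac{h}{111}} = \frac{2 h}{\frac{110}{111} h} = 2 h \frac{111}{110 h} = \frac{111}{55}$)
$\frac{\left(34246 - 241872\right) - 450321}{q{\left(-692 \right)} - 105733} = \frac{\left(34246 - 241872\right) - 450321}{\frac{111}{55} - 105733} = \frac{\left(34246 - 241872\right) - 450321}{- \frac{5815204}{55}} = \left(-207626 - 450321\right) \left(- \frac{55}{5815204}\right) = \left(-657947\right) \left(- \frac{55}{5815204}\right) = \frac{36187085}{5815204}$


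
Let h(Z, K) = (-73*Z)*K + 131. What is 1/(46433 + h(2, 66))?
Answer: 1/36928 ≈ 2.7080e-5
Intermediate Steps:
h(Z, K) = 131 - 73*K*Z (h(Z, K) = -73*K*Z + 131 = 131 - 73*K*Z)
1/(46433 + h(2, 66)) = 1/(46433 + (131 - 73*66*2)) = 1/(46433 + (131 - 9636)) = 1/(46433 - 9505) = 1/36928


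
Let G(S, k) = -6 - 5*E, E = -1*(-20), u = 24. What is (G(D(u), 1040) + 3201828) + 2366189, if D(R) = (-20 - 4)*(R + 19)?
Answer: 5567911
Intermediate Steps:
E = 20
D(R) = -456 - 24*R (D(R) = -24*(19 + R) = -456 - 24*R)
G(S, k) = -106 (G(S, k) = -6 - 5*20 = -6 - 100 = -106)
(G(D(u), 1040) + 3201828) + 2366189 = (-106 + 3201828) + 2366189 = 3201722 + 2366189 = 5567911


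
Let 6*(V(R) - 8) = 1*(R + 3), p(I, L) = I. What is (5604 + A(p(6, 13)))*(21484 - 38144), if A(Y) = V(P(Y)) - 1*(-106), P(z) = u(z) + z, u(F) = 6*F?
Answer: -95386830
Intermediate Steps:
P(z) = 7*z (P(z) = 6*z + z = 7*z)
V(R) = 17/2 + R/6 (V(R) = 8 + (1*(R + 3))/6 = 8 + (1*(3 + R))/6 = 8 + (3 + R)/6 = 8 + (1/2 + R/6) = 17/2 + R/6)
A(Y) = 229/2 + 7*Y/6 (A(Y) = (17/2 + (7*Y)/6) - 1*(-106) = (17/2 + 7*Y/6) + 106 = 229/2 + 7*Y/6)
(5604 + A(p(6, 13)))*(21484 - 38144) = (5604 + (229/2 + (7/6)*6))*(21484 - 38144) = (5604 + (229/2 + 7))*(-16660) = (5604 + 243/2)*(-16660) = (11451/2)*(-16660) = -95386830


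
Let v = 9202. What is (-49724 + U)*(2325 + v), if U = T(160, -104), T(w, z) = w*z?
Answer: -764977828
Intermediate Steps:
U = -16640 (U = 160*(-104) = -16640)
(-49724 + U)*(2325 + v) = (-49724 - 16640)*(2325 + 9202) = -66364*11527 = -764977828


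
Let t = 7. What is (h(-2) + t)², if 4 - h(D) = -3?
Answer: 196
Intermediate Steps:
h(D) = 7 (h(D) = 4 - 1*(-3) = 4 + 3 = 7)
(h(-2) + t)² = (7 + 7)² = 14² = 196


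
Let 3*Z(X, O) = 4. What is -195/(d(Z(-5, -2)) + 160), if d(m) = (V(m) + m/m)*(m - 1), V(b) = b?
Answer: -1755/1447 ≈ -1.2129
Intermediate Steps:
Z(X, O) = 4/3 (Z(X, O) = (⅓)*4 = 4/3)
d(m) = (1 + m)*(-1 + m) (d(m) = (m + m/m)*(m - 1) = (m + 1)*(-1 + m) = (1 + m)*(-1 + m))
-195/(d(Z(-5, -2)) + 160) = -195/((-1 + (4/3)²) + 160) = -195/((-1 + 16/9) + 160) = -195/(7/9 + 160) = -195/1447/9 = -195*9/1447 = -1755/1447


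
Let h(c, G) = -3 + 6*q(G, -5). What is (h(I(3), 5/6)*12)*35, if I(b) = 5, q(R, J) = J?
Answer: -13860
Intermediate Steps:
h(c, G) = -33 (h(c, G) = -3 + 6*(-5) = -3 - 30 = -33)
(h(I(3), 5/6)*12)*35 = -33*12*35 = -396*35 = -13860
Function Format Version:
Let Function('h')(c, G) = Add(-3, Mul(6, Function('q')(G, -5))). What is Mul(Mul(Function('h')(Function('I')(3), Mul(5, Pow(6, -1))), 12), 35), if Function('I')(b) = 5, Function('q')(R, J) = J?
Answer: -13860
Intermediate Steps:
Function('h')(c, G) = -33 (Function('h')(c, G) = Add(-3, Mul(6, -5)) = Add(-3, -30) = -33)
Mul(Mul(Function('h')(Function('I')(3), Mul(5, Pow(6, -1))), 12), 35) = Mul(Mul(-33, 12), 35) = Mul(-396, 35) = -13860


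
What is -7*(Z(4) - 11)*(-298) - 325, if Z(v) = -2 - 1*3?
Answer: -33701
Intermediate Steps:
Z(v) = -5 (Z(v) = -2 - 3 = -5)
-7*(Z(4) - 11)*(-298) - 325 = -7*(-5 - 11)*(-298) - 325 = -7*(-16)*(-298) - 325 = 112*(-298) - 325 = -33376 - 325 = -33701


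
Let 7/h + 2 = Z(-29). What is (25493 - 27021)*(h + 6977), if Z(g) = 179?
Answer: -1886982208/177 ≈ -1.0661e+7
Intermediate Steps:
h = 7/177 (h = 7/(-2 + 179) = 7/177 ≈ 0.039548)
(25493 - 27021)*(h + 6977) = (25493 - 27021)*(7/177 + 6977) = -1528*1234936/177 = -1886982208/177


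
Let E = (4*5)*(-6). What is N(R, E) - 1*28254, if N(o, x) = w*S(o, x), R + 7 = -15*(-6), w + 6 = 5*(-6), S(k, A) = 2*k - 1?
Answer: -34194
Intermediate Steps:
S(k, A) = -1 + 2*k
E = -120 (E = 20*(-6) = -120)
w = -36 (w = -6 + 5*(-6) = -6 - 30 = -36)
R = 83 (R = -7 - 15*(-6) = -7 + 90 = 83)
N(o, x) = 36 - 72*o (N(o, x) = -36*(-1 + 2*o) = 36 - 72*o)
N(R, E) - 1*28254 = (36 - 72*83) - 1*28254 = (36 - 5976) - 28254 = -5940 - 28254 = -34194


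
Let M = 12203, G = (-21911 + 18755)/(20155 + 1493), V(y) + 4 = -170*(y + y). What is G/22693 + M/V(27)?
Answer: -3046164197/2292537632 ≈ -1.3287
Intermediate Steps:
V(y) = -4 - 340*y (V(y) = -4 - 170*(y + y) = -4 - 340*y)
G = -263/1804 (G = -3156/21648 = -3156*1/21648 = -263/1804 ≈ -0.14579)
G/22693 + M/V(27) = -263/1804/22693 + 12203/(-4 - 340*27) = -263/1804*1/22693 + 12203/(-4 - 9180) = -263/40938172 + 12203/(-9184) = -263/40938172 + 12203*(-1/9184) = -263/40938172 - 12203/9184 = -3046164197/2292537632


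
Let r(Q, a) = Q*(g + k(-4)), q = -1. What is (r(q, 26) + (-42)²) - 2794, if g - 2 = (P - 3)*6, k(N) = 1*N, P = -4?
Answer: -986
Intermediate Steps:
k(N) = N
g = -40 (g = 2 + (-4 - 3)*6 = 2 - 7*6 = 2 - 42 = -40)
r(Q, a) = -44*Q (r(Q, a) = Q*(-40 - 4) = Q*(-44) = -44*Q)
(r(q, 26) + (-42)²) - 2794 = (-44*(-1) + (-42)²) - 2794 = (44 + 1764) - 2794 = 1808 - 2794 = -986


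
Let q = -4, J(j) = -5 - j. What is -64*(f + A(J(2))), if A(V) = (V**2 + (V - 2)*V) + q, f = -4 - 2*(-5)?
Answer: -7296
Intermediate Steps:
f = 6 (f = -4 + 10 = 6)
A(V) = -4 + V**2 + V*(-2 + V) (A(V) = (V**2 + (V - 2)*V) - 4 = (V**2 + (-2 + V)*V) - 4 = (V**2 + V*(-2 + V)) - 4 = -4 + V**2 + V*(-2 + V))
-64*(f + A(J(2))) = -64*(6 + (-4 - 2*(-5 - 1*2) + 2*(-5 - 1*2)**2)) = -64*(6 + (-4 - 2*(-5 - 2) + 2*(-5 - 2)**2)) = -64*(6 + (-4 - 2*(-7) + 2*(-7)**2)) = -64*(6 + (-4 + 14 + 2*49)) = -64*(6 + (-4 + 14 + 98)) = -64*(6 + 108) = -64*114 = -7296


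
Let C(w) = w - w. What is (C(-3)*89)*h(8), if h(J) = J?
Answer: 0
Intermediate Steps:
C(w) = 0
(C(-3)*89)*h(8) = (0*89)*8 = 0*8 = 0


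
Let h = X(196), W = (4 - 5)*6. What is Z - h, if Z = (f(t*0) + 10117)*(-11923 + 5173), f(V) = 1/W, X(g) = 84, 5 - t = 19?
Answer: -68288709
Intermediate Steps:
t = -14 (t = 5 - 1*19 = 5 - 19 = -14)
W = -6 (W = -1*6 = -6)
h = 84
f(V) = -⅙ (f(V) = 1/(-6) = -⅙)
Z = -68288625 (Z = (-⅙ + 10117)*(-11923 + 5173) = (60701/6)*(-6750) = -68288625)
Z - h = -68288625 - 1*84 = -68288625 - 84 = -68288709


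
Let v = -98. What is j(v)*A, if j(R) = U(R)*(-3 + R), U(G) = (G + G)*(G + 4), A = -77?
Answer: 143283448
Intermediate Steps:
U(G) = 2*G*(4 + G) (U(G) = (2*G)*(4 + G) = 2*G*(4 + G))
j(R) = 2*R*(-3 + R)*(4 + R) (j(R) = (2*R*(4 + R))*(-3 + R) = 2*R*(-3 + R)*(4 + R))
j(v)*A = (2*(-98)*(-3 - 98)*(4 - 98))*(-77) = (2*(-98)*(-101)*(-94))*(-77) = -1860824*(-77) = 143283448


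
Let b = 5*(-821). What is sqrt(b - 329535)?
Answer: 2*I*sqrt(83410) ≈ 577.62*I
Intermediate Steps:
b = -4105
sqrt(b - 329535) = sqrt(-4105 - 329535) = sqrt(-333640) = 2*I*sqrt(83410)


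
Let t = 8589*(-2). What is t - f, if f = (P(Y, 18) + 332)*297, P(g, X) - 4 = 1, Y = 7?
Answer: -117267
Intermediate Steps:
P(g, X) = 5 (P(g, X) = 4 + 1 = 5)
t = -17178
f = 100089 (f = (5 + 332)*297 = 337*297 = 100089)
t - f = -17178 - 1*100089 = -17178 - 100089 = -117267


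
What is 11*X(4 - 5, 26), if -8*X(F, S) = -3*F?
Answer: -33/8 ≈ -4.1250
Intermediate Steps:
X(F, S) = 3*F/8 (X(F, S) = -(-3)*F/8 = 3*F/8)
11*X(4 - 5, 26) = 11*(3*(4 - 5)/8) = 11*((3/8)*(-1)) = 11*(-3/8) = -33/8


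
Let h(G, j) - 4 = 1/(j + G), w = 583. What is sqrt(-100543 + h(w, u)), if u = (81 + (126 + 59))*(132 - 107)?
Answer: I*sqrt(5259827372538)/7233 ≈ 317.08*I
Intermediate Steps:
u = 6650 (u = (81 + 185)*25 = 266*25 = 6650)
h(G, j) = 4 + 1/(G + j) (h(G, j) = 4 + 1/(j + G) = 4 + 1/(G + j))
sqrt(-100543 + h(w, u)) = sqrt(-100543 + (1 + 4*583 + 4*6650)/(583 + 6650)) = sqrt(-100543 + (1 + 2332 + 26600)/7233) = sqrt(-100543 + (1/7233)*28933) = sqrt(-100543 + 28933/7233) = sqrt(-727198586/7233) = I*sqrt(5259827372538)/7233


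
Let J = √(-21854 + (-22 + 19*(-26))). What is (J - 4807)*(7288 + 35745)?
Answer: -206859631 + 43033*I*√22370 ≈ -2.0686e+8 + 6.4363e+6*I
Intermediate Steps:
J = I*√22370 (J = √(-21854 + (-22 - 494)) = √(-21854 - 516) = √(-22370) = I*√22370 ≈ 149.57*I)
(J - 4807)*(7288 + 35745) = (I*√22370 - 4807)*(7288 + 35745) = (-4807 + I*√22370)*43033 = -206859631 + 43033*I*√22370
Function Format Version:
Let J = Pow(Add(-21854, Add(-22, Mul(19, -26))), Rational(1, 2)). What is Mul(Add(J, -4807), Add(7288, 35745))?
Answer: Add(-206859631, Mul(43033, I, Pow(22370, Rational(1, 2)))) ≈ Add(-2.0686e+8, Mul(6.4363e+6, I))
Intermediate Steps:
J = Mul(I, Pow(22370, Rational(1, 2))) (J = Pow(Add(-21854, Add(-22, -494)), Rational(1, 2)) = Pow(Add(-21854, -516), Rational(1, 2)) = Pow(-22370, Rational(1, 2)) = Mul(I, Pow(22370, Rational(1, 2))) ≈ Mul(149.57, I))
Mul(Add(J, -4807), Add(7288, 35745)) = Mul(Add(Mul(I, Pow(22370, Rational(1, 2))), -4807), Add(7288, 35745)) = Mul(Add(-4807, Mul(I, Pow(22370, Rational(1, 2)))), 43033) = Add(-206859631, Mul(43033, I, Pow(22370, Rational(1, 2))))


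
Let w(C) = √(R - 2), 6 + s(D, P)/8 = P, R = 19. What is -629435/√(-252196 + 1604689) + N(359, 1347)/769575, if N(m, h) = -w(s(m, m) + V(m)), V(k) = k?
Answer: -629435*√150277/450831 - √17/769575 ≈ -541.23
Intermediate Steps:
s(D, P) = -48 + 8*P
w(C) = √17 (w(C) = √(19 - 2) = √17)
N(m, h) = -√17
-629435/√(-252196 + 1604689) + N(359, 1347)/769575 = -629435/√(-252196 + 1604689) - √17/769575 = -629435*√150277/450831 - √17*(1/769575) = -629435*√150277/450831 - √17/769575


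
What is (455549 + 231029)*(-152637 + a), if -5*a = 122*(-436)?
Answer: -487465573954/5 ≈ -9.7493e+10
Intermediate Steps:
a = 53192/5 (a = -122*(-436)/5 = -⅕*(-53192) = 53192/5 ≈ 10638.)
(455549 + 231029)*(-152637 + a) = (455549 + 231029)*(-152637 + 53192/5) = 686578*(-709993/5) = -487465573954/5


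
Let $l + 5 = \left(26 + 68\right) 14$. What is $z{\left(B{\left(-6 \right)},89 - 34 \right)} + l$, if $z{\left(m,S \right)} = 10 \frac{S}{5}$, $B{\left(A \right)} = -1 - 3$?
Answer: $1421$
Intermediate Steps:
$B{\left(A \right)} = -4$ ($B{\left(A \right)} = -1 - 3 = -4$)
$l = 1311$ ($l = -5 + \left(26 + 68\right) 14 = -5 + 94 \cdot 14 = -5 + 1316 = 1311$)
$z{\left(m,S \right)} = 2 S$ ($z{\left(m,S \right)} = 10 S \frac{1}{5} = 10 \frac{S}{5} = 2 S$)
$z{\left(B{\left(-6 \right)},89 - 34 \right)} + l = 2 \left(89 - 34\right) + 1311 = 2 \cdot 55 + 1311 = 110 + 1311 = 1421$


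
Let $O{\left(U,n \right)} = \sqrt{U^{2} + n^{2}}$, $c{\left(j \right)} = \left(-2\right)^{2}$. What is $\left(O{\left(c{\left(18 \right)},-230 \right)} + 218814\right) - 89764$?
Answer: $129050 + 2 \sqrt{13229} \approx 1.2928 \cdot 10^{5}$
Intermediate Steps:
$c{\left(j \right)} = 4$
$\left(O{\left(c{\left(18 \right)},-230 \right)} + 218814\right) - 89764 = \left(\sqrt{4^{2} + \left(-230\right)^{2}} + 218814\right) - 89764 = \left(\sqrt{16 + 52900} + 218814\right) - 89764 = \left(\sqrt{52916} + 218814\right) - 89764 = \left(2 \sqrt{13229} + 218814\right) - 89764 = \left(218814 + 2 \sqrt{13229}\right) - 89764 = 129050 + 2 \sqrt{13229}$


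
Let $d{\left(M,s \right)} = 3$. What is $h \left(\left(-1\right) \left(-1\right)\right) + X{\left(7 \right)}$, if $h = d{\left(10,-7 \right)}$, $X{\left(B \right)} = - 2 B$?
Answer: $-11$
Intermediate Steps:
$h = 3$
$h \left(\left(-1\right) \left(-1\right)\right) + X{\left(7 \right)} = 3 \left(\left(-1\right) \left(-1\right)\right) - 14 = 3 \cdot 1 - 14 = 3 - 14 = -11$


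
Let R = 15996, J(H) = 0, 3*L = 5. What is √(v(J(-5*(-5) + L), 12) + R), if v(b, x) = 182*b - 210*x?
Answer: 2*√3369 ≈ 116.09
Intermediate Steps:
L = 5/3 (L = (⅓)*5 = 5/3 ≈ 1.6667)
v(b, x) = -210*x + 182*b
√(v(J(-5*(-5) + L), 12) + R) = √((-210*12 + 182*0) + 15996) = √((-2520 + 0) + 15996) = √(-2520 + 15996) = √13476 = 2*√3369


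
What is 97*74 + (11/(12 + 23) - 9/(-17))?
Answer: 4271412/595 ≈ 7178.8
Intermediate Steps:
97*74 + (11/(12 + 23) - 9/(-17)) = 7178 + (11/35 - 9*(-1/17)) = 7178 + (11*(1/35) + 9/17) = 7178 + (11/35 + 9/17) = 7178 + 502/595 = 4271412/595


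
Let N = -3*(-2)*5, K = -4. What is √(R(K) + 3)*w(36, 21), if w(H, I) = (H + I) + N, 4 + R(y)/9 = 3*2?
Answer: 87*√21 ≈ 398.68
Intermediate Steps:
N = 30 (N = 6*5 = 30)
R(y) = 18 (R(y) = -36 + 9*(3*2) = -36 + 9*6 = -36 + 54 = 18)
w(H, I) = 30 + H + I (w(H, I) = (H + I) + 30 = 30 + H + I)
√(R(K) + 3)*w(36, 21) = √(18 + 3)*(30 + 36 + 21) = √21*87 = 87*√21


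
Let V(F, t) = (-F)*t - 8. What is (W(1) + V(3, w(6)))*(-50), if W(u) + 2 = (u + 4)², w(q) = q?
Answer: 150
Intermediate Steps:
W(u) = -2 + (4 + u)² (W(u) = -2 + (u + 4)² = -2 + (4 + u)²)
V(F, t) = -8 - F*t (V(F, t) = -F*t - 8 = -8 - F*t)
(W(1) + V(3, w(6)))*(-50) = ((-2 + (4 + 1)²) + (-8 - 1*3*6))*(-50) = ((-2 + 5²) + (-8 - 18))*(-50) = ((-2 + 25) - 26)*(-50) = (23 - 26)*(-50) = -3*(-50) = 150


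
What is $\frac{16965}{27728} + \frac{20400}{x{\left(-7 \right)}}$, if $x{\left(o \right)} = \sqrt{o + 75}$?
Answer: $\frac{16965}{27728} + 600 \sqrt{17} \approx 2474.5$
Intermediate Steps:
$x{\left(o \right)} = \sqrt{75 + o}$
$\frac{16965}{27728} + \frac{20400}{x{\left(-7 \right)}} = \frac{16965}{27728} + \frac{20400}{\sqrt{75 - 7}} = 16965 \cdot \frac{1}{27728} + \frac{20400}{\sqrt{68}} = \frac{16965}{27728} + \frac{20400}{2 \sqrt{17}} = \frac{16965}{27728} + 20400 \frac{\sqrt{17}}{34} = \frac{16965}{27728} + 600 \sqrt{17}$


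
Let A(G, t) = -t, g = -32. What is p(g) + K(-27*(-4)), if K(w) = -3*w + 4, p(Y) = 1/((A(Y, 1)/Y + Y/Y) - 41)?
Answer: -409312/1279 ≈ -320.02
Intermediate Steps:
p(Y) = 1/(-40 - 1/Y) (p(Y) = 1/(((-1*1)/Y + Y/Y) - 41) = 1/((-1/Y + 1) - 41) = 1/((1 - 1/Y) - 41) = 1/(-40 - 1/Y))
K(w) = 4 - 3*w
p(g) + K(-27*(-4)) = -1*(-32)/(1 + 40*(-32)) + (4 - (-81)*(-4)) = -1*(-32)/(1 - 1280) + (4 - 3*108) = -1*(-32)/(-1279) + (4 - 324) = -1*(-32)*(-1/1279) - 320 = -32/1279 - 320 = -409312/1279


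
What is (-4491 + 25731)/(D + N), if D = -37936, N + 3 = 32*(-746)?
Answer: -21240/61811 ≈ -0.34363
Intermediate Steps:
N = -23875 (N = -3 + 32*(-746) = -3 - 23872 = -23875)
(-4491 + 25731)/(D + N) = (-4491 + 25731)/(-37936 - 23875) = 21240/(-61811) = 21240*(-1/61811) = -21240/61811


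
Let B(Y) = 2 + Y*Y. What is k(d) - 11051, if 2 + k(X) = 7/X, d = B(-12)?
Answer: -1613731/146 ≈ -11053.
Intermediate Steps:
B(Y) = 2 + Y²
d = 146 (d = 2 + (-12)² = 2 + 144 = 146)
k(X) = -2 + 7/X
k(d) - 11051 = (-2 + 7/146) - 11051 = -285/146 - 11051 = -1613731/146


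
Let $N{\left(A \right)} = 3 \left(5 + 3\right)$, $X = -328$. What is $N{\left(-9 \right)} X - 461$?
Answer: $-8333$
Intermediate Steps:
$N{\left(A \right)} = 24$ ($N{\left(A \right)} = 3 \cdot 8 = 24$)
$N{\left(-9 \right)} X - 461 = 24 \left(-328\right) - 461 = -7872 - 461 = -8333$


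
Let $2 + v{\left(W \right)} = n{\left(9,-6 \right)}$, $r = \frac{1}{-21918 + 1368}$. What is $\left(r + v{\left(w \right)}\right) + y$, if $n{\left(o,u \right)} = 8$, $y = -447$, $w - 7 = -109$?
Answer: $- \frac{9062551}{20550} \approx -441.0$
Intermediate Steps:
$w = -102$ ($w = 7 - 109 = -102$)
$r = - \frac{1}{20550}$ ($r = \frac{1}{-20550} = - \frac{1}{20550} \approx -4.8662 \cdot 10^{-5}$)
$v{\left(W \right)} = 6$ ($v{\left(W \right)} = -2 + 8 = 6$)
$\left(r + v{\left(w \right)}\right) + y = \left(- \frac{1}{20550} + 6\right) - 447 = \frac{123299}{20550} - 447 = - \frac{9062551}{20550}$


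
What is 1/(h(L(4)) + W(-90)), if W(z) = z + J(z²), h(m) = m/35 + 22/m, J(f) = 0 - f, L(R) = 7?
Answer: -35/286533 ≈ -0.00012215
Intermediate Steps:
J(f) = -f
h(m) = 22/m + m/35 (h(m) = m*(1/35) + 22/m = m/35 + 22/m = 22/m + m/35)
W(z) = z - z²
1/(h(L(4)) + W(-90)) = 1/((22/7 + (1/35)*7) - 90*(1 - 1*(-90))) = 1/((22*(⅐) + ⅕) - 90*(1 + 90)) = 1/((22/7 + ⅕) - 90*91) = 1/(117/35 - 8190) = 1/(-286533/35) = -35/286533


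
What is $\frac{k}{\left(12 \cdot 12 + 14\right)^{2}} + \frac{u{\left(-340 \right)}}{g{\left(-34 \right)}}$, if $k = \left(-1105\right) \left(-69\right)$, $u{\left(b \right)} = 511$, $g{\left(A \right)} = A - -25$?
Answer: $- \frac{12070399}{224676} \approx -53.724$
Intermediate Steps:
$g{\left(A \right)} = 25 + A$ ($g{\left(A \right)} = A + 25 = 25 + A$)
$k = 76245$
$\frac{k}{\left(12 \cdot 12 + 14\right)^{2}} + \frac{u{\left(-340 \right)}}{g{\left(-34 \right)}} = \frac{76245}{\left(12 \cdot 12 + 14\right)^{2}} + \frac{511}{25 - 34} = \frac{76245}{\left(144 + 14\right)^{2}} + \frac{511}{-9} = \frac{76245}{158^{2}} + 511 \left(- \frac{1}{9}\right) = \frac{76245}{24964} - \frac{511}{9} = - \frac{12070399}{224676}$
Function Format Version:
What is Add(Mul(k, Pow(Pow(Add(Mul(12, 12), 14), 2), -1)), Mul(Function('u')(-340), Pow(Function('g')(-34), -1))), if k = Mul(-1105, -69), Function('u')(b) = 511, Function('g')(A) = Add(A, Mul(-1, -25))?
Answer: Rational(-12070399, 224676) ≈ -53.724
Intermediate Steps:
Function('g')(A) = Add(25, A) (Function('g')(A) = Add(A, 25) = Add(25, A))
k = 76245
Add(Mul(k, Pow(Pow(Add(Mul(12, 12), 14), 2), -1)), Mul(Function('u')(-340), Pow(Function('g')(-34), -1))) = Add(Mul(76245, Pow(Pow(Add(Mul(12, 12), 14), 2), -1)), Mul(511, Pow(Add(25, -34), -1))) = Add(Mul(76245, Pow(Pow(Add(144, 14), 2), -1)), Mul(511, Pow(-9, -1))) = Add(Mul(76245, Pow(Pow(158, 2), -1)), Mul(511, Rational(-1, 9))) = Add(Mul(76245, Pow(24964, -1)), Rational(-511, 9)) = Add(Mul(76245, Rational(1, 24964)), Rational(-511, 9)) = Add(Rational(76245, 24964), Rational(-511, 9)) = Rational(-12070399, 224676)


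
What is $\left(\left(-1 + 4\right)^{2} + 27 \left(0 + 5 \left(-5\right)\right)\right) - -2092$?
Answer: $1426$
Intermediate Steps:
$\left(\left(-1 + 4\right)^{2} + 27 \left(0 + 5 \left(-5\right)\right)\right) - -2092 = \left(3^{2} + 27 \left(0 - 25\right)\right) + 2092 = \left(9 + 27 \left(-25\right)\right) + 2092 = \left(9 - 675\right) + 2092 = -666 + 2092 = 1426$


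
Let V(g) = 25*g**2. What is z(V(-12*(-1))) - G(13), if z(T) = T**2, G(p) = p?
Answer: 12959987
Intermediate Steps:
z(V(-12*(-1))) - G(13) = (25*(-12*(-1))**2)**2 - 1*13 = (25*12**2)**2 - 13 = (25*144)**2 - 13 = 3600**2 - 13 = 12960000 - 13 = 12959987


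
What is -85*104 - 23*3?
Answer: -8909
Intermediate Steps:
-85*104 - 23*3 = -8840 - 69 = -8909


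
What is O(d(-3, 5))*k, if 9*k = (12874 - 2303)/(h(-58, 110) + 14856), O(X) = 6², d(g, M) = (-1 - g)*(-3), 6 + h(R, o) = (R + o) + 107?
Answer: 42284/15009 ≈ 2.8172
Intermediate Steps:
h(R, o) = 101 + R + o (h(R, o) = -6 + ((R + o) + 107) = -6 + (107 + R + o) = 101 + R + o)
d(g, M) = 3 + 3*g
O(X) = 36
k = 10571/135081 (k = ((12874 - 2303)/((101 - 58 + 110) + 14856))/9 = (10571/(153 + 14856))/9 = (10571/15009)/9 = (10571*(1/15009))/9 = (⅑)*(10571/15009) = 10571/135081 ≈ 0.078257)
O(d(-3, 5))*k = 36*(10571/135081) = 42284/15009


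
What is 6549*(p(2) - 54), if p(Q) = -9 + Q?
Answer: -399489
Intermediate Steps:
6549*(p(2) - 54) = 6549*((-9 + 2) - 54) = 6549*(-7 - 54) = 6549*(-61) = -399489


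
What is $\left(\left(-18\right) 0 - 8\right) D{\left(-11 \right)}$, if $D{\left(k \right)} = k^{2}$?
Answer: $-968$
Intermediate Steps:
$\left(\left(-18\right) 0 - 8\right) D{\left(-11 \right)} = \left(\left(-18\right) 0 - 8\right) \left(-11\right)^{2} = \left(0 - 8\right) 121 = \left(-8\right) 121 = -968$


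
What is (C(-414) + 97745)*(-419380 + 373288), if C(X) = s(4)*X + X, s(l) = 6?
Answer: -4371687924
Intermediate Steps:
C(X) = 7*X (C(X) = 6*X + X = 7*X)
(C(-414) + 97745)*(-419380 + 373288) = (7*(-414) + 97745)*(-419380 + 373288) = (-2898 + 97745)*(-46092) = 94847*(-46092) = -4371687924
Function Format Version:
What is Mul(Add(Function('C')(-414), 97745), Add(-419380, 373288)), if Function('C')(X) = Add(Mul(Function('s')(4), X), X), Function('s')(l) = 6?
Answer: -4371687924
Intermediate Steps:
Function('C')(X) = Mul(7, X) (Function('C')(X) = Add(Mul(6, X), X) = Mul(7, X))
Mul(Add(Function('C')(-414), 97745), Add(-419380, 373288)) = Mul(Add(Mul(7, -414), 97745), Add(-419380, 373288)) = Mul(Add(-2898, 97745), -46092) = Mul(94847, -46092) = -4371687924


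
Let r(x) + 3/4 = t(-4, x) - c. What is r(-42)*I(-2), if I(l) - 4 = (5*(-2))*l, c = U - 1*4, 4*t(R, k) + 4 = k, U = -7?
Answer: -30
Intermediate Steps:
t(R, k) = -1 + k/4
c = -11 (c = -7 - 1*4 = -7 - 4 = -11)
r(x) = 37/4 + x/4 (r(x) = -¾ + ((-1 + x/4) - 1*(-11)) = -¾ + ((-1 + x/4) + 11) = -¾ + (10 + x/4) = 37/4 + x/4)
I(l) = 4 - 10*l (I(l) = 4 + (5*(-2))*l = 4 - 10*l)
r(-42)*I(-2) = (37/4 + (¼)*(-42))*(4 - 10*(-2)) = (37/4 - 21/2)*(4 + 20) = -5/4*24 = -30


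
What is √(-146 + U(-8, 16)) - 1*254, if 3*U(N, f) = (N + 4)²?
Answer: -254 + I*√1266/3 ≈ -254.0 + 11.86*I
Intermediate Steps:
U(N, f) = (4 + N)²/3 (U(N, f) = (N + 4)²/3 = (4 + N)²/3)
√(-146 + U(-8, 16)) - 1*254 = √(-146 + (4 - 8)²/3) - 1*254 = √(-146 + (⅓)*(-4)²) - 254 = √(-146 + (⅓)*16) - 254 = √(-146 + 16/3) - 254 = √(-422/3) - 254 = I*√1266/3 - 254 = -254 + I*√1266/3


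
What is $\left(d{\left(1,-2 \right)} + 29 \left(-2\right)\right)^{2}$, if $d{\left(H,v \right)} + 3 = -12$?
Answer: $5329$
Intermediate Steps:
$d{\left(H,v \right)} = -15$ ($d{\left(H,v \right)} = -3 - 12 = -15$)
$\left(d{\left(1,-2 \right)} + 29 \left(-2\right)\right)^{2} = \left(-15 + 29 \left(-2\right)\right)^{2} = \left(-15 - 58\right)^{2} = \left(-73\right)^{2} = 5329$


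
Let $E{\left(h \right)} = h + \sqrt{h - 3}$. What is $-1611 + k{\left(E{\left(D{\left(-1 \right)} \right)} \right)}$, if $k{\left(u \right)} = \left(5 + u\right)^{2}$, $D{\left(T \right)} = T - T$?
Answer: $-1589 + 10 i \sqrt{3} \approx -1589.0 + 17.32 i$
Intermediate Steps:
$D{\left(T \right)} = 0$
$E{\left(h \right)} = h + \sqrt{-3 + h}$
$-1611 + k{\left(E{\left(D{\left(-1 \right)} \right)} \right)} = -1611 + \left(5 + \left(0 + \sqrt{-3 + 0}\right)\right)^{2} = -1611 + \left(5 + \left(0 + \sqrt{-3}\right)\right)^{2} = -1611 + \left(5 + \left(0 + i \sqrt{3}\right)\right)^{2} = -1611 + \left(5 + i \sqrt{3}\right)^{2}$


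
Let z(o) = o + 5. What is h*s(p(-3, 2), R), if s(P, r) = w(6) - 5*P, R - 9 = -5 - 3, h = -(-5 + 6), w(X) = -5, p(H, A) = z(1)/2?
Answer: 20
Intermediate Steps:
z(o) = 5 + o
p(H, A) = 3 (p(H, A) = (5 + 1)/2 = 6*(½) = 3)
h = -1 (h = -1*1 = -1)
R = 1 (R = 9 + (-5 - 3) = 9 - 8 = 1)
s(P, r) = -5 - 5*P
h*s(p(-3, 2), R) = -(-5 - 5*3) = -(-5 - 15) = -1*(-20) = 20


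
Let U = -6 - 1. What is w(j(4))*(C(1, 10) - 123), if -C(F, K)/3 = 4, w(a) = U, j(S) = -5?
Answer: 945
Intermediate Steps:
U = -7
w(a) = -7
C(F, K) = -12 (C(F, K) = -3*4 = -12)
w(j(4))*(C(1, 10) - 123) = -7*(-12 - 123) = -7*(-135) = 945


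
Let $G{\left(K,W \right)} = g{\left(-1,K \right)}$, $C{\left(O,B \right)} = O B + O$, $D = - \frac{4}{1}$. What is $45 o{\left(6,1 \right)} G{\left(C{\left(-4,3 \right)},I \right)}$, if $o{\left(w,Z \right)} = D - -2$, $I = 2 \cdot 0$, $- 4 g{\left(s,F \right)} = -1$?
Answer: $- \frac{45}{2} \approx -22.5$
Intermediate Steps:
$D = -4$ ($D = \left(-4\right) 1 = -4$)
$g{\left(s,F \right)} = \frac{1}{4}$ ($g{\left(s,F \right)} = \left(- \frac{1}{4}\right) \left(-1\right) = \frac{1}{4}$)
$C{\left(O,B \right)} = O + B O$ ($C{\left(O,B \right)} = B O + O = O + B O$)
$I = 0$
$o{\left(w,Z \right)} = -2$ ($o{\left(w,Z \right)} = -4 - -2 = -4 + 2 = -2$)
$G{\left(K,W \right)} = \frac{1}{4}$
$45 o{\left(6,1 \right)} G{\left(C{\left(-4,3 \right)},I \right)} = 45 \left(-2\right) \frac{1}{4} = \left(-90\right) \frac{1}{4} = - \frac{45}{2}$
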